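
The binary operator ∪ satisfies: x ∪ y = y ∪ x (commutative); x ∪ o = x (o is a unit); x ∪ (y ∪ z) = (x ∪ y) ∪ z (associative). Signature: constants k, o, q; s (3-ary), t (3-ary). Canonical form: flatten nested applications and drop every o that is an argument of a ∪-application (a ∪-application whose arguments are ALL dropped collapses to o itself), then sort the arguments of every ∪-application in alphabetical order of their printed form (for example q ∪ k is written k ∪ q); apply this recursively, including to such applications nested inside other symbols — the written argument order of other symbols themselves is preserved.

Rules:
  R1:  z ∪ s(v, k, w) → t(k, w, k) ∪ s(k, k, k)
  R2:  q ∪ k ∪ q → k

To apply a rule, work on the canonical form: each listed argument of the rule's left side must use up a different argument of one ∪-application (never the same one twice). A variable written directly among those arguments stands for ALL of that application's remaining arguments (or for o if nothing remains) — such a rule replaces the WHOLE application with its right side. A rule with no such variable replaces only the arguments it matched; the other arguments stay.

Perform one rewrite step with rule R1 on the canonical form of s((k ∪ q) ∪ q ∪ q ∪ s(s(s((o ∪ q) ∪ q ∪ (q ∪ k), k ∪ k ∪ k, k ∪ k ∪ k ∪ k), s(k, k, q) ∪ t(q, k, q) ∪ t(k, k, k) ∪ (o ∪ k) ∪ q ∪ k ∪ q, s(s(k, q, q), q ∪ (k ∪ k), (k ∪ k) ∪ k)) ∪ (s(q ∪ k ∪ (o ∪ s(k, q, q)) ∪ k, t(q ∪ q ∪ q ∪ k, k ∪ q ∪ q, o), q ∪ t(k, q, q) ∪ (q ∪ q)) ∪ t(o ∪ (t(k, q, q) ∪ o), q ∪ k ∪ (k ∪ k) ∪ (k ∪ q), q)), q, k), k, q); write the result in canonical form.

Answer: s(k ∪ q ∪ q ∪ q ∪ s(s(k ∪ k ∪ q ∪ s(k, q, q), t(k ∪ q ∪ q ∪ q, k ∪ q ∪ q, o), q ∪ q ∪ q ∪ t(k, q, q)) ∪ s(s(k ∪ q ∪ q ∪ q, k ∪ k ∪ k, k ∪ k ∪ k ∪ k), s(k, k, k) ∪ t(k, q, k), s(s(k, q, q), k ∪ k ∪ q, k ∪ k ∪ k)) ∪ t(t(k, q, q), k ∪ k ∪ k ∪ k ∪ q ∪ q, q), q, k), k, q)

Derivation:
Canonical form:  s(k ∪ q ∪ q ∪ q ∪ s(s(k ∪ k ∪ q ∪ s(k, q, q), t(k ∪ q ∪ q ∪ q, k ∪ q ∪ q, o), q ∪ q ∪ q ∪ t(k, q, q)) ∪ s(s(k ∪ q ∪ q ∪ q, k ∪ k ∪ k, k ∪ k ∪ k ∪ k), k ∪ k ∪ q ∪ q ∪ s(k, k, q) ∪ t(k, k, k) ∪ t(q, k, q), s(s(k, q, q), k ∪ k ∪ q, k ∪ k ∪ k)) ∪ t(t(k, q, q), k ∪ k ∪ k ∪ k ∪ q ∪ q, q), q, k), k, q)
R1 matches:  uses s(k, k, q);  v := k, w := q, z := k ∪ k ∪ q ∪ q ∪ t(k, k, k) ∪ t(q, k, q)
The variable takes the whole remainder — replace the entire application.
New term:  s(k ∪ q ∪ q ∪ q ∪ s(s(k ∪ k ∪ q ∪ s(k, q, q), t(k ∪ q ∪ q ∪ q, k ∪ q ∪ q, o), q ∪ q ∪ q ∪ t(k, q, q)) ∪ s(s(k ∪ q ∪ q ∪ q, k ∪ k ∪ k, k ∪ k ∪ k ∪ k), s(k, k, k) ∪ t(k, q, k), s(s(k, q, q), k ∪ k ∪ q, k ∪ k ∪ k)) ∪ t(t(k, q, q), k ∪ k ∪ k ∪ k ∪ q ∪ q, q), q, k), k, q)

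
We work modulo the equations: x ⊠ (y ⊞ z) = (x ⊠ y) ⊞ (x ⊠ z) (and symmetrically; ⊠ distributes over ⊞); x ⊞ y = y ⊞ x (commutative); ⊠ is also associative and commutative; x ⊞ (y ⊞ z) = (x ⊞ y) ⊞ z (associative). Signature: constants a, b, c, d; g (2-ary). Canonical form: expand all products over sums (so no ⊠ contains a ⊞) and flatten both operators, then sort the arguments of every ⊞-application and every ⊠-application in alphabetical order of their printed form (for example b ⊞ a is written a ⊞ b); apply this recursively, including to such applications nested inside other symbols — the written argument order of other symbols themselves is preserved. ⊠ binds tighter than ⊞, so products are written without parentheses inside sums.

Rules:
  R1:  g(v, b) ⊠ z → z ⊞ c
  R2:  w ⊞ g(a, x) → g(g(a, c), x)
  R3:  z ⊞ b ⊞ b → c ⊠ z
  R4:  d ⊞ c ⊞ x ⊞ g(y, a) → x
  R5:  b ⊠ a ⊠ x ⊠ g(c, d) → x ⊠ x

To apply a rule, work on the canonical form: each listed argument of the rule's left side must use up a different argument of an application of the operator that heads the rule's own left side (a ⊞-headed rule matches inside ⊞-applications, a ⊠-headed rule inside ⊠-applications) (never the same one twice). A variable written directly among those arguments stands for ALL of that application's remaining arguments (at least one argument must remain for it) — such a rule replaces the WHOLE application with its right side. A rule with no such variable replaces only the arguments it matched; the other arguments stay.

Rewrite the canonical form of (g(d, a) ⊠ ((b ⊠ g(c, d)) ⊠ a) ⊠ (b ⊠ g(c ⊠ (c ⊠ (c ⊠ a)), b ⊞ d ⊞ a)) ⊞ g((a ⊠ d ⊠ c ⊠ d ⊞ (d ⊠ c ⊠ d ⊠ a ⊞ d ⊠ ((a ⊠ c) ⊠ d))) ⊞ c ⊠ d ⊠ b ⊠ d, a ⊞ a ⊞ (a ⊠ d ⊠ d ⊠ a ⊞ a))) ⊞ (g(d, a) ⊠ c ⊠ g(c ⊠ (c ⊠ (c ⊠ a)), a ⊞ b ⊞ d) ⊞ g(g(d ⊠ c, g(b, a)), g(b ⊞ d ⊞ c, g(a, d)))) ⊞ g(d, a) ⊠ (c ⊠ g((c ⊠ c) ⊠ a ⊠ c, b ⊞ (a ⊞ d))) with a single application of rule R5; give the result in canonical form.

Canonical form:  a ⊠ b ⊠ b ⊠ g(a ⊠ c ⊠ c ⊠ c, a ⊞ b ⊞ d) ⊠ g(c, d) ⊠ g(d, a) ⊞ c ⊠ g(a ⊠ c ⊠ c ⊠ c, a ⊞ b ⊞ d) ⊠ g(d, a) ⊞ c ⊠ g(a ⊠ c ⊠ c ⊠ c, a ⊞ b ⊞ d) ⊠ g(d, a) ⊞ g(a ⊠ c ⊠ d ⊠ d ⊞ a ⊠ c ⊠ d ⊠ d ⊞ a ⊠ c ⊠ d ⊠ d ⊞ b ⊠ c ⊠ d ⊠ d, a ⊞ a ⊞ a ⊞ a ⊠ a ⊠ d ⊠ d) ⊞ g(g(c ⊠ d, g(b, a)), g(b ⊞ c ⊞ d, g(a, d)))
Match R5:  consume a, b, g(c, d);  x := b ⊠ g(a ⊠ c ⊠ c ⊠ c, a ⊞ b ⊞ d) ⊠ g(d, a)
The extension variable absorbs all remaining arguments, so the whole application is rewritten.
Result:  b ⊠ b ⊠ g(a ⊠ c ⊠ c ⊠ c, a ⊞ b ⊞ d) ⊠ g(a ⊠ c ⊠ c ⊠ c, a ⊞ b ⊞ d) ⊠ g(d, a) ⊠ g(d, a) ⊞ c ⊠ g(a ⊠ c ⊠ c ⊠ c, a ⊞ b ⊞ d) ⊠ g(d, a) ⊞ c ⊠ g(a ⊠ c ⊠ c ⊠ c, a ⊞ b ⊞ d) ⊠ g(d, a) ⊞ g(a ⊠ c ⊠ d ⊠ d ⊞ a ⊠ c ⊠ d ⊠ d ⊞ a ⊠ c ⊠ d ⊠ d ⊞ b ⊠ c ⊠ d ⊠ d, a ⊞ a ⊞ a ⊞ a ⊠ a ⊠ d ⊠ d) ⊞ g(g(c ⊠ d, g(b, a)), g(b ⊞ c ⊞ d, g(a, d)))

Answer: b ⊠ b ⊠ g(a ⊠ c ⊠ c ⊠ c, a ⊞ b ⊞ d) ⊠ g(a ⊠ c ⊠ c ⊠ c, a ⊞ b ⊞ d) ⊠ g(d, a) ⊠ g(d, a) ⊞ c ⊠ g(a ⊠ c ⊠ c ⊠ c, a ⊞ b ⊞ d) ⊠ g(d, a) ⊞ c ⊠ g(a ⊠ c ⊠ c ⊠ c, a ⊞ b ⊞ d) ⊠ g(d, a) ⊞ g(a ⊠ c ⊠ d ⊠ d ⊞ a ⊠ c ⊠ d ⊠ d ⊞ a ⊠ c ⊠ d ⊠ d ⊞ b ⊠ c ⊠ d ⊠ d, a ⊞ a ⊞ a ⊞ a ⊠ a ⊠ d ⊠ d) ⊞ g(g(c ⊠ d, g(b, a)), g(b ⊞ c ⊞ d, g(a, d)))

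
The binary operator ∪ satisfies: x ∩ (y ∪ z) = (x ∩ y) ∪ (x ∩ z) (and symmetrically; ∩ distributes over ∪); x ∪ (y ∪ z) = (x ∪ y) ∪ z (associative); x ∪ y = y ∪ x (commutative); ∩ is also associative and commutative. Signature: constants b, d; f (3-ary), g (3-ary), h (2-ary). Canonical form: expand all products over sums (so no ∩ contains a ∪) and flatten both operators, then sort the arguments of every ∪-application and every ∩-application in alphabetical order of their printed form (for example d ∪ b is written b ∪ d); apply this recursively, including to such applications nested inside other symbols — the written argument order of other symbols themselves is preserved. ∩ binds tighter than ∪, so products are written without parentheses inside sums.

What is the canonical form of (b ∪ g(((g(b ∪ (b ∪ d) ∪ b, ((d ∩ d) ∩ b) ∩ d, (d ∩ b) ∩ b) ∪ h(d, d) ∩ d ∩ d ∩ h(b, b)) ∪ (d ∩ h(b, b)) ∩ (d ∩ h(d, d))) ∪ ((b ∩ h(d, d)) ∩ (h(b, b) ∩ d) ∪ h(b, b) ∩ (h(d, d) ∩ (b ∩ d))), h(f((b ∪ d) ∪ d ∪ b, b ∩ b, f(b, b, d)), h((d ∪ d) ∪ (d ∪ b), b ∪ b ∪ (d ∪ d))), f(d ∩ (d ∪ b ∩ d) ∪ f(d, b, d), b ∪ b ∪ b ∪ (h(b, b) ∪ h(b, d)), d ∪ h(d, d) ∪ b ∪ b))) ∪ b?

Expand:  b ∪ g(b ∩ d ∩ h(b, b) ∩ h(d, d) ∪ b ∩ d ∩ h(b, b) ∩ h(d, d) ∪ d ∩ d ∩ h(b, b) ∩ h(d, d) ∪ d ∩ d ∩ h(b, b) ∩ h(d, d) ∪ g(b ∪ b ∪ b ∪ d, b ∩ d ∩ d ∩ d, b ∩ b ∩ d), h(f(b ∪ b ∪ d ∪ d, b ∩ b, f(b, b, d)), h(b ∪ d ∪ d ∪ d, b ∪ b ∪ d ∪ d)), f(b ∩ d ∩ d ∪ d ∩ d ∪ f(d, b, d), b ∪ b ∪ b ∪ h(b, b) ∪ h(b, d), b ∪ b ∪ d ∪ h(d, d))) ∪ b
Sort:  b ∪ b ∪ g(b ∩ d ∩ h(b, b) ∩ h(d, d) ∪ b ∩ d ∩ h(b, b) ∩ h(d, d) ∪ d ∩ d ∩ h(b, b) ∩ h(d, d) ∪ d ∩ d ∩ h(b, b) ∩ h(d, d) ∪ g(b ∪ b ∪ b ∪ d, b ∩ d ∩ d ∩ d, b ∩ b ∩ d), h(f(b ∪ b ∪ d ∪ d, b ∩ b, f(b, b, d)), h(b ∪ d ∪ d ∪ d, b ∪ b ∪ d ∪ d)), f(b ∩ d ∩ d ∪ d ∩ d ∪ f(d, b, d), b ∪ b ∪ b ∪ h(b, b) ∪ h(b, d), b ∪ b ∪ d ∪ h(d, d)))

Answer: b ∪ b ∪ g(b ∩ d ∩ h(b, b) ∩ h(d, d) ∪ b ∩ d ∩ h(b, b) ∩ h(d, d) ∪ d ∩ d ∩ h(b, b) ∩ h(d, d) ∪ d ∩ d ∩ h(b, b) ∩ h(d, d) ∪ g(b ∪ b ∪ b ∪ d, b ∩ d ∩ d ∩ d, b ∩ b ∩ d), h(f(b ∪ b ∪ d ∪ d, b ∩ b, f(b, b, d)), h(b ∪ d ∪ d ∪ d, b ∪ b ∪ d ∪ d)), f(b ∩ d ∩ d ∪ d ∩ d ∪ f(d, b, d), b ∪ b ∪ b ∪ h(b, b) ∪ h(b, d), b ∪ b ∪ d ∪ h(d, d)))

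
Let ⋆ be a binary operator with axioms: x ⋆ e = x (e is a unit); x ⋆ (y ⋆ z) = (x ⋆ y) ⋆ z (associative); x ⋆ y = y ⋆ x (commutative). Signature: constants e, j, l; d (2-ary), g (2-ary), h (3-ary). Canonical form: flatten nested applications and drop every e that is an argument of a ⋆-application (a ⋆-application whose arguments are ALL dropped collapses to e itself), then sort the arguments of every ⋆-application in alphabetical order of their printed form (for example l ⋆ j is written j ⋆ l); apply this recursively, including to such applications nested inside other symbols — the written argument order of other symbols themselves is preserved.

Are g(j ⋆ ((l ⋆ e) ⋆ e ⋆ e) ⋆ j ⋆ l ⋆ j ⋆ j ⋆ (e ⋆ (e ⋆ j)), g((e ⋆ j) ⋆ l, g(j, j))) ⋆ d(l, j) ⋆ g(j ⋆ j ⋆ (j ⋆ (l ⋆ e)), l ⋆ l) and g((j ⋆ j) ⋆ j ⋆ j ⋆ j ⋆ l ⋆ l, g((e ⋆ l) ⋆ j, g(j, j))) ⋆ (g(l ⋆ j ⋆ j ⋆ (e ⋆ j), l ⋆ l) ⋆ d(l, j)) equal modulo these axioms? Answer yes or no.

Answer: yes — both canonical forms are d(l, j) ⋆ g(j ⋆ j ⋆ j ⋆ j ⋆ j ⋆ l ⋆ l, g(j ⋆ l, g(j, j))) ⋆ g(j ⋆ j ⋆ j ⋆ l, l ⋆ l)

Derivation:
Left:  g(j ⋆ ((l ⋆ e) ⋆ e ⋆ e) ⋆ j ⋆ l ⋆ j ⋆ j ⋆ (e ⋆ (e ⋆ j)), g((e ⋆ j) ⋆ l, g(j, j))) ⋆ d(l, j) ⋆ g(j ⋆ j ⋆ (j ⋆ (l ⋆ e)), l ⋆ l)
  Simplify inside:  g(j ⋆ ((l ⋆ e) ⋆ e ⋆ e) ⋆ j ⋆ l ⋆ j ⋆ j ⋆ (e ⋆ (e ⋆ j)), g((e ⋆ j) ⋆ l, g(j, j)))  →  g(j ⋆ j ⋆ j ⋆ j ⋆ j ⋆ l ⋆ l, g(j ⋆ l, g(j, j)))
  Canonicalize subterm:  g(j ⋆ j ⋆ (j ⋆ (l ⋆ e)), l ⋆ l)  →  g(j ⋆ j ⋆ j ⋆ l, l ⋆ l)
  Sort arguments:  d(l, j) ⋆ g(j ⋆ j ⋆ j ⋆ j ⋆ j ⋆ l ⋆ l, g(j ⋆ l, g(j, j))) ⋆ g(j ⋆ j ⋆ j ⋆ l, l ⋆ l)
Right:  g((j ⋆ j) ⋆ j ⋆ j ⋆ j ⋆ l ⋆ l, g((e ⋆ l) ⋆ j, g(j, j))) ⋆ (g(l ⋆ j ⋆ j ⋆ (e ⋆ j), l ⋆ l) ⋆ d(l, j))
  Un-nest:  g((j ⋆ j) ⋆ j ⋆ j ⋆ j ⋆ l ⋆ l, g((e ⋆ l) ⋆ j, g(j, j))) ⋆ g(l ⋆ j ⋆ j ⋆ (e ⋆ j), l ⋆ l) ⋆ d(l, j)
  Inside:  g((j ⋆ j) ⋆ j ⋆ j ⋆ j ⋆ l ⋆ l, g((e ⋆ l) ⋆ j, g(j, j)))  →  g(j ⋆ j ⋆ j ⋆ j ⋆ j ⋆ l ⋆ l, g(j ⋆ l, g(j, j)))
  Simplify inside:  g(l ⋆ j ⋆ j ⋆ (e ⋆ j), l ⋆ l)  →  g(j ⋆ j ⋆ j ⋆ l, l ⋆ l)
  Order the arguments:  d(l, j) ⋆ g(j ⋆ j ⋆ j ⋆ j ⋆ j ⋆ l ⋆ l, g(j ⋆ l, g(j, j))) ⋆ g(j ⋆ j ⋆ j ⋆ l, l ⋆ l)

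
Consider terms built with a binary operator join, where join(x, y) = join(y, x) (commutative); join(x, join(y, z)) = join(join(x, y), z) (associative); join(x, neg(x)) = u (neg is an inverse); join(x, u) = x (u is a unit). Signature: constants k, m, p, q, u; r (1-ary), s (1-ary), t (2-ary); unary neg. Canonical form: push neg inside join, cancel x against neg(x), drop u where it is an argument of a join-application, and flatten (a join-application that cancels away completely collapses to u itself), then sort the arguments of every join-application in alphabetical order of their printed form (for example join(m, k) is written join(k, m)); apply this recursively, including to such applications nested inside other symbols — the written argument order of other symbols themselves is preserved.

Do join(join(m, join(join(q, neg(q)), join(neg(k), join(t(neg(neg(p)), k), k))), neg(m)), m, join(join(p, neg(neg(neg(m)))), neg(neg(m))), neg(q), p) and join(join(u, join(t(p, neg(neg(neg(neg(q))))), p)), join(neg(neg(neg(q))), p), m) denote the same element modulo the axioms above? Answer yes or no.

Answer: no — join(m, neg(q), p, p, t(p, k)) vs join(m, neg(q), p, p, t(p, q))

Derivation:
Left:  join(join(m, join(join(q, neg(q)), join(neg(k), join(t(neg(neg(p)), k), k))), neg(m)), m, join(join(p, neg(neg(neg(m)))), neg(neg(m))), neg(q), p)
  Push neg inside:  distribute neg over join and collapse double neg
  Inverses cancel:  k cancels
  Combine occurrences:  join(m, neg(q), t(p, k), p, p)
  Sort arguments:  join(m, neg(q), p, p, t(p, k))
Right:  join(join(u, join(t(p, neg(neg(neg(neg(q))))), p)), join(neg(neg(neg(q))), p), m)
  Push neg inside:  distribute neg over join and collapse double neg
  Combine occurrences:  join(t(p, q), p, p, neg(q), m)
  Sort:  join(m, neg(q), p, p, t(p, q))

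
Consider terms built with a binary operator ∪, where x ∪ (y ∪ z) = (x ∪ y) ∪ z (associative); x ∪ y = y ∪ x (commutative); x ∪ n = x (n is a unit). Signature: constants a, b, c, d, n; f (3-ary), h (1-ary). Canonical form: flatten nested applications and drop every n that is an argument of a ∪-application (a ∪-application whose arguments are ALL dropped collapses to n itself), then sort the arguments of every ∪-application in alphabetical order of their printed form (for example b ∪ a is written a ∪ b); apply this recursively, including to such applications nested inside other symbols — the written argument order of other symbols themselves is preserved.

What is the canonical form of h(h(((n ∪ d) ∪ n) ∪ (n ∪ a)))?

Work inside:  ((n ∪ d) ∪ n) ∪ (n ∪ a)
Un-nest:  n ∪ d ∪ n ∪ n ∪ a
Unit:  drop n (×3)
Sort arguments:  a ∪ d
Reassemble:  h(h(a ∪ d))

Answer: h(h(a ∪ d))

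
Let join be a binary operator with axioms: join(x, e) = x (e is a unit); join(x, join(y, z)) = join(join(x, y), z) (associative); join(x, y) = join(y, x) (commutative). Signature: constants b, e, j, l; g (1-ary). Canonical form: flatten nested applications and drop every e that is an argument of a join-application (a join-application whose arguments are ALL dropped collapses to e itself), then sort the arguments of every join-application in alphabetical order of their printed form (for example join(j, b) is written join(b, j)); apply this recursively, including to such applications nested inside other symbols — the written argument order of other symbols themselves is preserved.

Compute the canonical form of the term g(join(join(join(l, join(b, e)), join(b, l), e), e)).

Answer: g(join(b, b, l, l))

Derivation:
Work inside:  join(join(join(l, join(b, e)), join(b, l), e), e)
Flatten:  join(l, b, e, b, l, e, e)
Drop the unit:  drop e (×3)
Sort:  join(b, b, l, l)
Reassemble:  g(join(b, b, l, l))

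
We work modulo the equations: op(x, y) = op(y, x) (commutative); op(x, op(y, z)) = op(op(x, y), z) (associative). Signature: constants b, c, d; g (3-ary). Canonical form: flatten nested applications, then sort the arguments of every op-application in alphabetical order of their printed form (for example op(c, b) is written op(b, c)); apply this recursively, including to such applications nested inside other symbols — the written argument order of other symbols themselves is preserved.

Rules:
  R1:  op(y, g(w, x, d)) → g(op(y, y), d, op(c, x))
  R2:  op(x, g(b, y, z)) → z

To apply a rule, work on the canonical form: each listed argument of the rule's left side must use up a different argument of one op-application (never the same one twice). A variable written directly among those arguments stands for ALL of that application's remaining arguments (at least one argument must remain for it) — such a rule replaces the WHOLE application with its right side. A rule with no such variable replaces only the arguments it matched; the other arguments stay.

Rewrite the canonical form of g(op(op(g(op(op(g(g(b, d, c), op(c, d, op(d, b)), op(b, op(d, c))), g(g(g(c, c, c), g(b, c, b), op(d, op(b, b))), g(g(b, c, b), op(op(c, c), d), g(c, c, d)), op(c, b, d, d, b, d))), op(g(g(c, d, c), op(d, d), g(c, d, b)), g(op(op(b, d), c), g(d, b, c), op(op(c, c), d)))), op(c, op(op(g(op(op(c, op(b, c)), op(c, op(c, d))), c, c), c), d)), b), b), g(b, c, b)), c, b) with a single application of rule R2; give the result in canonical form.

Canonical form:  g(op(b, g(b, c, b), g(op(g(g(b, d, c), op(b, c, d, d), op(b, c, d)), g(g(c, d, c), op(d, d), g(c, d, b)), g(g(g(c, c, c), g(b, c, b), op(b, b, d)), g(g(b, c, b), op(c, c, d), g(c, c, d)), op(b, b, c, d, d, d)), g(op(b, c, d), g(d, b, c), op(c, c, d))), op(c, c, d, g(op(b, c, c, c, c, d), c, c)), b)), c, b)
Match R2:  consume g(b, c, b);  x := op(b, g(op(g(g(b, d, c), op(b, c, d, d), op(b, c, d)), g(g(c, d, c), op(d, d), g(c, d, b)), g(g(g(c, c, c), g(b, c, b), op(b, b, d)), g(g(b, c, b), op(c, c, d), g(c, c, d)), op(b, b, c, d, d, d)), g(op(b, c, d), g(d, b, c), op(c, c, d))), op(c, c, d, g(op(b, c, c, c, c, d), c, c)), b)), y := c, z := b
Every leftover argument binds to the variable; the entire application is replaced.
Giving:  g(b, c, b)

Answer: g(b, c, b)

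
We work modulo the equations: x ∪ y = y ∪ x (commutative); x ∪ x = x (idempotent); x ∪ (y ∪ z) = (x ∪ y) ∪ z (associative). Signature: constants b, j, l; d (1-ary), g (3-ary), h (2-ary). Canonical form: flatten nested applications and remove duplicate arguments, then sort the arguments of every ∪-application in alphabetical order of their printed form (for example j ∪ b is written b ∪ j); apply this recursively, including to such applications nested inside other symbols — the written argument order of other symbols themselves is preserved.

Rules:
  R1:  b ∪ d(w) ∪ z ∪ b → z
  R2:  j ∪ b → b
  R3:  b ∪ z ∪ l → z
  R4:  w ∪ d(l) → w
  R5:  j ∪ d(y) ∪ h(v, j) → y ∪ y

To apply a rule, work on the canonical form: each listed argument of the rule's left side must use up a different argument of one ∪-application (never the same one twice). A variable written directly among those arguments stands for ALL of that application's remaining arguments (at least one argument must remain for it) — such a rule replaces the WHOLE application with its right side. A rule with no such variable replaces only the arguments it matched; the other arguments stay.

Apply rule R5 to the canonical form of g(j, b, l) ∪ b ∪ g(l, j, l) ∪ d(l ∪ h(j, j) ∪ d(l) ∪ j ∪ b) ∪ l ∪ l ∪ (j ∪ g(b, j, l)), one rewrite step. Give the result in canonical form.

Answer: b ∪ d(b ∪ l) ∪ g(b, j, l) ∪ g(j, b, l) ∪ g(l, j, l) ∪ j ∪ l

Derivation:
Canonical form:  b ∪ d(b ∪ d(l) ∪ h(j, j) ∪ j ∪ l) ∪ g(b, j, l) ∪ g(j, b, l) ∪ g(l, j, l) ∪ j ∪ l
Apply R5:  consuming d(l), h(j, j), j;  v := j, y := l
Giving:  b ∪ d(b ∪ l) ∪ g(b, j, l) ∪ g(j, b, l) ∪ g(l, j, l) ∪ j ∪ l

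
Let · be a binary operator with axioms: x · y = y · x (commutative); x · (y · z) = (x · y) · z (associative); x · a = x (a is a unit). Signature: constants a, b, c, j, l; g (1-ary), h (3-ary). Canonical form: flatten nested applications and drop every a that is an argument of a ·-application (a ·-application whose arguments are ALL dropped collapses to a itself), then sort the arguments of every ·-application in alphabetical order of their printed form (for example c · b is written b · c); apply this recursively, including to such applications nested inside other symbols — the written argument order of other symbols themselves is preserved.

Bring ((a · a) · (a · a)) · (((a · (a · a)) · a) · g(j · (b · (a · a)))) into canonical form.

Answer: g(b · j)

Derivation:
Flatten:  a · a · a · a · a · a · a · a · g(j · (b · (a · a)))
Canonicalize subterm:  g(j · (b · (a · a)))  →  g(b · j)
Drop the unit:  drop a (×8)
Sort:  g(b · j)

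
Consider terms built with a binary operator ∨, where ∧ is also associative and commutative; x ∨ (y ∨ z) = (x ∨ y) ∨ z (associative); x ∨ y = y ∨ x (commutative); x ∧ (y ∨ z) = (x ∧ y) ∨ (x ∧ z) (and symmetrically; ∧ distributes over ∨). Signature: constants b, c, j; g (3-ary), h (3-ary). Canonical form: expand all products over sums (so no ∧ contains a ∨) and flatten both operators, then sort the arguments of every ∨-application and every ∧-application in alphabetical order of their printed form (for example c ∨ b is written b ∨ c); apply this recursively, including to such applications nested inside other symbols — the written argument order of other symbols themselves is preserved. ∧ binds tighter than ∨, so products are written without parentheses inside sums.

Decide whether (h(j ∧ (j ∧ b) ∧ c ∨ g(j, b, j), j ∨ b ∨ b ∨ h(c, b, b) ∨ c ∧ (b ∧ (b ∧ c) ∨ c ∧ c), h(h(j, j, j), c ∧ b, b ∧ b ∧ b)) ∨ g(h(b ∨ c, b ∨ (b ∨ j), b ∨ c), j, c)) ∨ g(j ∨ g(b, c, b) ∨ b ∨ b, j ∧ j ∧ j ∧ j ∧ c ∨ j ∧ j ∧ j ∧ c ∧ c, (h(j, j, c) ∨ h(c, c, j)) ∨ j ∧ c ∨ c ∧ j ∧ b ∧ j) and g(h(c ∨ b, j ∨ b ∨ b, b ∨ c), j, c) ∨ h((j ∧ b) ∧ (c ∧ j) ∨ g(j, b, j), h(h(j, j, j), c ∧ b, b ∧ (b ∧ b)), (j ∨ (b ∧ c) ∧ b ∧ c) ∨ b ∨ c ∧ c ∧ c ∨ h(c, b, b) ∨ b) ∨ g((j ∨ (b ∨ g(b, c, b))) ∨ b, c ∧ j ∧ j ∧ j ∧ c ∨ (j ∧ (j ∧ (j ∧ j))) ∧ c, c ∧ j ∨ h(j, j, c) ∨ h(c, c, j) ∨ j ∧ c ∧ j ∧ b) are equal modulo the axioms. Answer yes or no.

Answer: no — g(b ∨ b ∨ g(b, c, b) ∨ j, c ∧ c ∧ j ∧ j ∧ j ∨ c ∧ j ∧ j ∧ j ∧ j, b ∧ c ∧ j ∧ j ∨ c ∧ j ∨ h(c, c, j) ∨ h(j, j, c)) ∨ g(h(b ∨ c, b ∨ b ∨ j, b ∨ c), j, c) ∨ h(b ∧ c ∧ j ∧ j ∨ g(j, b, j), b ∨ b ∨ b ∧ b ∧ c ∧ c ∨ c ∧ c ∧ c ∨ h(c, b, b) ∨ j, h(h(j, j, j), b ∧ c, b ∧ b ∧ b)) vs g(b ∨ b ∨ g(b, c, b) ∨ j, c ∧ c ∧ j ∧ j ∧ j ∨ c ∧ j ∧ j ∧ j ∧ j, b ∧ c ∧ j ∧ j ∨ c ∧ j ∨ h(c, c, j) ∨ h(j, j, c)) ∨ g(h(b ∨ c, b ∨ b ∨ j, b ∨ c), j, c) ∨ h(b ∧ c ∧ j ∧ j ∨ g(j, b, j), h(h(j, j, j), b ∧ c, b ∧ b ∧ b), b ∨ b ∨ b ∧ b ∧ c ∧ c ∨ c ∧ c ∧ c ∨ h(c, b, b) ∨ j)

Derivation:
Left:  (h(j ∧ (j ∧ b) ∧ c ∨ g(j, b, j), j ∨ b ∨ b ∨ h(c, b, b) ∨ c ∧ (b ∧ (b ∧ c) ∨ c ∧ c), h(h(j, j, j), c ∧ b, b ∧ b ∧ b)) ∨ g(h(b ∨ c, b ∨ (b ∨ j), b ∨ c), j, c)) ∨ g(j ∨ g(b, c, b) ∨ b ∨ b, j ∧ j ∧ j ∧ j ∧ c ∨ j ∧ j ∧ j ∧ c ∧ c, (h(j, j, c) ∨ h(c, c, j)) ∨ j ∧ c ∨ c ∧ j ∧ b ∧ j)
  Expand:  h(b ∧ c ∧ j ∧ j ∨ g(j, b, j), b ∨ b ∨ b ∧ b ∧ c ∧ c ∨ c ∧ c ∧ c ∨ h(c, b, b) ∨ j, h(h(j, j, j), b ∧ c, b ∧ b ∧ b)) ∨ g(h(b ∨ c, b ∨ b ∨ j, b ∨ c), j, c) ∨ g(b ∨ b ∨ g(b, c, b) ∨ j, c ∧ c ∧ j ∧ j ∧ j ∨ c ∧ j ∧ j ∧ j ∧ j, b ∧ c ∧ j ∧ j ∨ c ∧ j ∨ h(c, c, j) ∨ h(j, j, c))
  Sort arguments:  g(b ∨ b ∨ g(b, c, b) ∨ j, c ∧ c ∧ j ∧ j ∧ j ∨ c ∧ j ∧ j ∧ j ∧ j, b ∧ c ∧ j ∧ j ∨ c ∧ j ∨ h(c, c, j) ∨ h(j, j, c)) ∨ g(h(b ∨ c, b ∨ b ∨ j, b ∨ c), j, c) ∨ h(b ∧ c ∧ j ∧ j ∨ g(j, b, j), b ∨ b ∨ b ∧ b ∧ c ∧ c ∨ c ∧ c ∧ c ∨ h(c, b, b) ∨ j, h(h(j, j, j), b ∧ c, b ∧ b ∧ b))
Right:  g(h(c ∨ b, j ∨ b ∨ b, b ∨ c), j, c) ∨ h((j ∧ b) ∧ (c ∧ j) ∨ g(j, b, j), h(h(j, j, j), c ∧ b, b ∧ (b ∧ b)), (j ∨ (b ∧ c) ∧ b ∧ c) ∨ b ∨ c ∧ c ∧ c ∨ h(c, b, b) ∨ b) ∨ g((j ∨ (b ∨ g(b, c, b))) ∨ b, c ∧ j ∧ j ∧ j ∧ c ∨ (j ∧ (j ∧ (j ∧ j))) ∧ c, c ∧ j ∨ h(j, j, c) ∨ h(c, c, j) ∨ j ∧ c ∧ j ∧ b)
  Flatten:  g(h(b ∨ c, b ∨ b ∨ j, b ∨ c), j, c) ∨ h(b ∧ c ∧ j ∧ j ∨ g(j, b, j), h(h(j, j, j), b ∧ c, b ∧ b ∧ b), b ∨ b ∨ b ∧ b ∧ c ∧ c ∨ c ∧ c ∧ c ∨ h(c, b, b) ∨ j) ∨ g(b ∨ b ∨ g(b, c, b) ∨ j, c ∧ c ∧ j ∧ j ∧ j ∨ c ∧ j ∧ j ∧ j ∧ j, b ∧ c ∧ j ∧ j ∨ c ∧ j ∨ h(c, c, j) ∨ h(j, j, c))
  Sort:  g(b ∨ b ∨ g(b, c, b) ∨ j, c ∧ c ∧ j ∧ j ∧ j ∨ c ∧ j ∧ j ∧ j ∧ j, b ∧ c ∧ j ∧ j ∨ c ∧ j ∨ h(c, c, j) ∨ h(j, j, c)) ∨ g(h(b ∨ c, b ∨ b ∨ j, b ∨ c), j, c) ∨ h(b ∧ c ∧ j ∧ j ∨ g(j, b, j), h(h(j, j, j), b ∧ c, b ∧ b ∧ b), b ∨ b ∨ b ∧ b ∧ c ∧ c ∨ c ∧ c ∧ c ∨ h(c, b, b) ∨ j)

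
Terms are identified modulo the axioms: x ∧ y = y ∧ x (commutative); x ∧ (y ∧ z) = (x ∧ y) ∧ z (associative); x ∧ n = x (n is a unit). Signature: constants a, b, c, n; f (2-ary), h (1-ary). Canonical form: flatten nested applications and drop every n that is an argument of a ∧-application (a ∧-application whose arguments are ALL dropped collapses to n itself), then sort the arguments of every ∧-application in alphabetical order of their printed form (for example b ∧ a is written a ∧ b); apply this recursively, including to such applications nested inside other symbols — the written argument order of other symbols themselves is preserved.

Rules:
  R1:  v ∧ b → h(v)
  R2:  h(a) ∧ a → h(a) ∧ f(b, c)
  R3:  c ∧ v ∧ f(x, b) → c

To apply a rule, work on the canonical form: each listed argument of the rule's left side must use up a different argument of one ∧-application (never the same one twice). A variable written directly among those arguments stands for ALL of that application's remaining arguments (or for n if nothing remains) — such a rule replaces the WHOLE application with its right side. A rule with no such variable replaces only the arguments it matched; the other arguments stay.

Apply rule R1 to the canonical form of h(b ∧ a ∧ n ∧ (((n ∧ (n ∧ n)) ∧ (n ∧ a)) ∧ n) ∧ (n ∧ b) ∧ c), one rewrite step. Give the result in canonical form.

Canonical form:  h(a ∧ a ∧ b ∧ b ∧ c)
Match R1:  consume b;  v := a ∧ a ∧ b ∧ c
The extension variable absorbs all remaining arguments, so the whole application is rewritten.
Result:  h(h(a ∧ a ∧ b ∧ c))

Answer: h(h(a ∧ a ∧ b ∧ c))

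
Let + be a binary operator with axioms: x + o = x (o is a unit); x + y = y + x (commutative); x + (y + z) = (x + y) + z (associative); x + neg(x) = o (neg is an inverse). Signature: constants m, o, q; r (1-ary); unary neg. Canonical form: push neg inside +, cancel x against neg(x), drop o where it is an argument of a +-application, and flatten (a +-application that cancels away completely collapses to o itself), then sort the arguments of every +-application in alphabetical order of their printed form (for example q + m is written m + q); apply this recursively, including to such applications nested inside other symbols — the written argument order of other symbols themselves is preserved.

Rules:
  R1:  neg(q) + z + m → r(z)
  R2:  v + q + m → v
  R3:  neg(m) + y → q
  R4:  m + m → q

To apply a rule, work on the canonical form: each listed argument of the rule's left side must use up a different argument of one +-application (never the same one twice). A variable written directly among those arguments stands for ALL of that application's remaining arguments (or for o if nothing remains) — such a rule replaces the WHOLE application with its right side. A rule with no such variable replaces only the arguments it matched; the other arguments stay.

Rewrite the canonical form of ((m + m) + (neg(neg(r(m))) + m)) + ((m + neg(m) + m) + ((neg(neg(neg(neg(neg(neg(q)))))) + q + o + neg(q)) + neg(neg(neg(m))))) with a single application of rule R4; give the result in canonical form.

Canonical form:  m + m + m + q + r(m)
R4 matches:  uses m, m
Result:  m + q + q + r(m)

Answer: m + q + q + r(m)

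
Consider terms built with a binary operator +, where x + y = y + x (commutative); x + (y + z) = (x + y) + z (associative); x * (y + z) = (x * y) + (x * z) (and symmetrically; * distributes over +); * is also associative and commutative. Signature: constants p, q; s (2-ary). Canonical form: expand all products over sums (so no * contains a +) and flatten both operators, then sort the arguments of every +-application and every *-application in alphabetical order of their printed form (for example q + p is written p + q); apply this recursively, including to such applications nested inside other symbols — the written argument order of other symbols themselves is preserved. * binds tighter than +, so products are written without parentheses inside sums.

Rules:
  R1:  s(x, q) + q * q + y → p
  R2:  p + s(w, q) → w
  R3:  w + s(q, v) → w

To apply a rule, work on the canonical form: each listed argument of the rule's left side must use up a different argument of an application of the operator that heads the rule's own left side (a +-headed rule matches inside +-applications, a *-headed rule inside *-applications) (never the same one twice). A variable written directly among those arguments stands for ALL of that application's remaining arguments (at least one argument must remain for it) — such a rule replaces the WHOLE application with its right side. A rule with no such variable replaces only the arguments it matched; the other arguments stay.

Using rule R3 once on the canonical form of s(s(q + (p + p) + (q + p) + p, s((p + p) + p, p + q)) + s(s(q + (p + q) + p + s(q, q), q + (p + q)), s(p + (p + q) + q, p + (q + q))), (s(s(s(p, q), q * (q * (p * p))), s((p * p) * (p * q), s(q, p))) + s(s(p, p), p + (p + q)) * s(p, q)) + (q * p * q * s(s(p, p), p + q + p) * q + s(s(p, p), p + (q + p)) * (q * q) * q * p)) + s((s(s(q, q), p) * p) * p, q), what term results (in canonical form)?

Answer: s(p * p * s(s(q, q), p), q) + s(s(p + p + p + p + q + q, s(p + p + p, p + q)) + s(s(p + p + q + q, p + q + q), s(p + p + q + q, p + q + q)), p * q * q * q * s(s(p, p), p + p + q) + p * q * q * q * s(s(p, p), p + p + q) + s(p, q) * s(s(p, p), p + p + q) + s(s(s(p, q), p * p * q * q), s(p * p * p * q, s(q, p))))

Derivation:
Canonical form:  s(p * p * s(s(q, q), p), q) + s(s(p + p + p + p + q + q, s(p + p + p, p + q)) + s(s(p + p + q + q + s(q, q), p + q + q), s(p + p + q + q, p + q + q)), p * q * q * q * s(s(p, p), p + p + q) + p * q * q * q * s(s(p, p), p + p + q) + s(p, q) * s(s(p, p), p + p + q) + s(s(s(p, q), p * p * q * q), s(p * p * p * q, s(q, p))))
R3 matches:  uses s(q, q);  v := q, w := p + p + q + q
The extension variable absorbs all remaining arguments, so the whole application is rewritten.
New term:  s(p * p * s(s(q, q), p), q) + s(s(p + p + p + p + q + q, s(p + p + p, p + q)) + s(s(p + p + q + q, p + q + q), s(p + p + q + q, p + q + q)), p * q * q * q * s(s(p, p), p + p + q) + p * q * q * q * s(s(p, p), p + p + q) + s(p, q) * s(s(p, p), p + p + q) + s(s(s(p, q), p * p * q * q), s(p * p * p * q, s(q, p))))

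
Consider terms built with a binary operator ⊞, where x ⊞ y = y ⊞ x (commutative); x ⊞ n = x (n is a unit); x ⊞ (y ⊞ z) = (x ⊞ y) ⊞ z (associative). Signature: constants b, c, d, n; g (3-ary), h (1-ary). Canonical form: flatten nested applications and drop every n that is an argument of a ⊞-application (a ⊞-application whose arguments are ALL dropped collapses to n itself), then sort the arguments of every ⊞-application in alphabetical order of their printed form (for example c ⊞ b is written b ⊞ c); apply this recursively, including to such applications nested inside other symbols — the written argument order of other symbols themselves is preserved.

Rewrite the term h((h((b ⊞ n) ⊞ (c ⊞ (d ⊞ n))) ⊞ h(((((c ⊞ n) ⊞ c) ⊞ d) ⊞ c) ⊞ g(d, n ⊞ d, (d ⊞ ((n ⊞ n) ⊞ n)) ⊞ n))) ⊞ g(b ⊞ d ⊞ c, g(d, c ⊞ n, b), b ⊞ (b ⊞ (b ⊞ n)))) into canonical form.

Descend into:  (h((b ⊞ n) ⊞ (c ⊞ (d ⊞ n))) ⊞ h(((((c ⊞ n) ⊞ c) ⊞ d) ⊞ c) ⊞ g(d, n ⊞ d, (d ⊞ ((n ⊞ n) ⊞ n)) ⊞ n))) ⊞ g(b ⊞ d ⊞ c, g(d, c ⊞ n, b), b ⊞ (b ⊞ (b ⊞ n)))
Merge nested applications:  h((b ⊞ n) ⊞ (c ⊞ (d ⊞ n))) ⊞ h(((((c ⊞ n) ⊞ c) ⊞ d) ⊞ c) ⊞ g(d, n ⊞ d, (d ⊞ ((n ⊞ n) ⊞ n)) ⊞ n)) ⊞ g(b ⊞ d ⊞ c, g(d, c ⊞ n, b), b ⊞ (b ⊞ (b ⊞ n)))
Inside:  h((b ⊞ n) ⊞ (c ⊞ (d ⊞ n)))  →  h(b ⊞ c ⊞ d)
Inside:  h(((((c ⊞ n) ⊞ c) ⊞ d) ⊞ c) ⊞ g(d, n ⊞ d, (d ⊞ ((n ⊞ n) ⊞ n)) ⊞ n))  →  h(c ⊞ c ⊞ c ⊞ d ⊞ g(d, d, d))
Canonicalize subterm:  g(b ⊞ d ⊞ c, g(d, c ⊞ n, b), b ⊞ (b ⊞ (b ⊞ n)))  →  g(b ⊞ c ⊞ d, g(d, c, b), b ⊞ b ⊞ b)
Order the arguments:  g(b ⊞ c ⊞ d, g(d, c, b), b ⊞ b ⊞ b) ⊞ h(b ⊞ c ⊞ d) ⊞ h(c ⊞ c ⊞ c ⊞ d ⊞ g(d, d, d))
Reassemble:  h(g(b ⊞ c ⊞ d, g(d, c, b), b ⊞ b ⊞ b) ⊞ h(b ⊞ c ⊞ d) ⊞ h(c ⊞ c ⊞ c ⊞ d ⊞ g(d, d, d)))

Answer: h(g(b ⊞ c ⊞ d, g(d, c, b), b ⊞ b ⊞ b) ⊞ h(b ⊞ c ⊞ d) ⊞ h(c ⊞ c ⊞ c ⊞ d ⊞ g(d, d, d)))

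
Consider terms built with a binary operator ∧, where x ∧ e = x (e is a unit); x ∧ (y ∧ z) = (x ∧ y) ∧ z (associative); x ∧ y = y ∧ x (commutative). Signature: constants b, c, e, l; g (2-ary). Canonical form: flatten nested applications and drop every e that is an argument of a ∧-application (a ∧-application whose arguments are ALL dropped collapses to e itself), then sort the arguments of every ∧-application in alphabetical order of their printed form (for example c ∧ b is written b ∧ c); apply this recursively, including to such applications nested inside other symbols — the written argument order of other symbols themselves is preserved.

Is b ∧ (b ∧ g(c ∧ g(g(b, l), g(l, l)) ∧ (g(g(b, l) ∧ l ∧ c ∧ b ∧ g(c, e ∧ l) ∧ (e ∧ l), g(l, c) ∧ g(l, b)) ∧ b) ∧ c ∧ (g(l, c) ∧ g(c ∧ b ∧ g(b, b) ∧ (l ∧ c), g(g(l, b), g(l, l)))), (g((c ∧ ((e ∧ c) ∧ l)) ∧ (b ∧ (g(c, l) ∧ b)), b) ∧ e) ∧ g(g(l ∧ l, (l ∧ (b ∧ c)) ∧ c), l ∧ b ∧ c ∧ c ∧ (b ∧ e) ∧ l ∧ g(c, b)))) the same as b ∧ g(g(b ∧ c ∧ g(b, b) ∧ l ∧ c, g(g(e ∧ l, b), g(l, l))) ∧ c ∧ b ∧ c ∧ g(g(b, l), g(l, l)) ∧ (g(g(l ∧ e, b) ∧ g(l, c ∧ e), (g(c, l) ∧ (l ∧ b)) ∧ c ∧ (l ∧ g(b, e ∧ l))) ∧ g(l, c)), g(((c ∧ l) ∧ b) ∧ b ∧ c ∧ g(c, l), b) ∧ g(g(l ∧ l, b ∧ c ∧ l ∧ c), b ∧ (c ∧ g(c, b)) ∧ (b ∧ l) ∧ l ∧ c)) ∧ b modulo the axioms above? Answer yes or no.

Left:  b ∧ (b ∧ g(c ∧ g(g(b, l), g(l, l)) ∧ (g(g(b, l) ∧ l ∧ c ∧ b ∧ g(c, e ∧ l) ∧ (e ∧ l), g(l, c) ∧ g(l, b)) ∧ b) ∧ c ∧ (g(l, c) ∧ g(c ∧ b ∧ g(b, b) ∧ (l ∧ c), g(g(l, b), g(l, l)))), (g((c ∧ ((e ∧ c) ∧ l)) ∧ (b ∧ (g(c, l) ∧ b)), b) ∧ e) ∧ g(g(l ∧ l, (l ∧ (b ∧ c)) ∧ c), l ∧ b ∧ c ∧ c ∧ (b ∧ e) ∧ l ∧ g(c, b))))
  Flatten:  b ∧ b ∧ g(c ∧ g(g(b, l), g(l, l)) ∧ (g(g(b, l) ∧ l ∧ c ∧ b ∧ g(c, e ∧ l) ∧ (e ∧ l), g(l, c) ∧ g(l, b)) ∧ b) ∧ c ∧ (g(l, c) ∧ g(c ∧ b ∧ g(b, b) ∧ (l ∧ c), g(g(l, b), g(l, l)))), (g((c ∧ ((e ∧ c) ∧ l)) ∧ (b ∧ (g(c, l) ∧ b)), b) ∧ e) ∧ g(g(l ∧ l, (l ∧ (b ∧ c)) ∧ c), l ∧ b ∧ c ∧ c ∧ (b ∧ e) ∧ l ∧ g(c, b)))
  Canonicalize subterm:  g(c ∧ g(g(b, l), g(l, l)) ∧ (g(g(b, l) ∧ l ∧ c ∧ b ∧ g(c, e ∧ l) ∧ (e ∧ l), g(l, c) ∧ g(l, b)) ∧ b) ∧ c ∧ (g(l, c) ∧ g(c ∧ b ∧ g(b, b) ∧ (l ∧ c), g(g(l, b), g(l, l)))), (g((c ∧ ((e ∧ c) ∧ l)) ∧ (b ∧ (g(c, l) ∧ b)), b) ∧ e) ∧ g(g(l ∧ l, (l ∧ (b ∧ c)) ∧ c), l ∧ b ∧ c ∧ c ∧ (b ∧ e) ∧ l ∧ g(c, b)))  →  g(b ∧ c ∧ c ∧ g(b ∧ c ∧ c ∧ g(b, b) ∧ l, g(g(l, b), g(l, l))) ∧ g(b ∧ c ∧ g(b, l) ∧ g(c, l) ∧ l ∧ l, g(l, b) ∧ g(l, c)) ∧ g(g(b, l), g(l, l)) ∧ g(l, c), g(b ∧ b ∧ c ∧ c ∧ g(c, l) ∧ l, b) ∧ g(g(l ∧ l, b ∧ c ∧ c ∧ l), b ∧ b ∧ c ∧ c ∧ g(c, b) ∧ l ∧ l))
  Order the arguments:  b ∧ b ∧ g(b ∧ c ∧ c ∧ g(b ∧ c ∧ c ∧ g(b, b) ∧ l, g(g(l, b), g(l, l))) ∧ g(b ∧ c ∧ g(b, l) ∧ g(c, l) ∧ l ∧ l, g(l, b) ∧ g(l, c)) ∧ g(g(b, l), g(l, l)) ∧ g(l, c), g(b ∧ b ∧ c ∧ c ∧ g(c, l) ∧ l, b) ∧ g(g(l ∧ l, b ∧ c ∧ c ∧ l), b ∧ b ∧ c ∧ c ∧ g(c, b) ∧ l ∧ l))
Right:  b ∧ g(g(b ∧ c ∧ g(b, b) ∧ l ∧ c, g(g(e ∧ l, b), g(l, l))) ∧ c ∧ b ∧ c ∧ g(g(b, l), g(l, l)) ∧ (g(g(l ∧ e, b) ∧ g(l, c ∧ e), (g(c, l) ∧ (l ∧ b)) ∧ c ∧ (l ∧ g(b, e ∧ l))) ∧ g(l, c)), g(((c ∧ l) ∧ b) ∧ b ∧ c ∧ g(c, l), b) ∧ g(g(l ∧ l, b ∧ c ∧ l ∧ c), b ∧ (c ∧ g(c, b)) ∧ (b ∧ l) ∧ l ∧ c)) ∧ b
  Inside:  g(g(b ∧ c ∧ g(b, b) ∧ l ∧ c, g(g(e ∧ l, b), g(l, l))) ∧ c ∧ b ∧ c ∧ g(g(b, l), g(l, l)) ∧ (g(g(l ∧ e, b) ∧ g(l, c ∧ e), (g(c, l) ∧ (l ∧ b)) ∧ c ∧ (l ∧ g(b, e ∧ l))) ∧ g(l, c)), g(((c ∧ l) ∧ b) ∧ b ∧ c ∧ g(c, l), b) ∧ g(g(l ∧ l, b ∧ c ∧ l ∧ c), b ∧ (c ∧ g(c, b)) ∧ (b ∧ l) ∧ l ∧ c))  →  g(b ∧ c ∧ c ∧ g(b ∧ c ∧ c ∧ g(b, b) ∧ l, g(g(l, b), g(l, l))) ∧ g(g(b, l), g(l, l)) ∧ g(g(l, b) ∧ g(l, c), b ∧ c ∧ g(b, l) ∧ g(c, l) ∧ l ∧ l) ∧ g(l, c), g(b ∧ b ∧ c ∧ c ∧ g(c, l) ∧ l, b) ∧ g(g(l ∧ l, b ∧ c ∧ c ∧ l), b ∧ b ∧ c ∧ c ∧ g(c, b) ∧ l ∧ l))
  Order the arguments:  b ∧ b ∧ g(b ∧ c ∧ c ∧ g(b ∧ c ∧ c ∧ g(b, b) ∧ l, g(g(l, b), g(l, l))) ∧ g(g(b, l), g(l, l)) ∧ g(g(l, b) ∧ g(l, c), b ∧ c ∧ g(b, l) ∧ g(c, l) ∧ l ∧ l) ∧ g(l, c), g(b ∧ b ∧ c ∧ c ∧ g(c, l) ∧ l, b) ∧ g(g(l ∧ l, b ∧ c ∧ c ∧ l), b ∧ b ∧ c ∧ c ∧ g(c, b) ∧ l ∧ l))

Answer: no — b ∧ b ∧ g(b ∧ c ∧ c ∧ g(b ∧ c ∧ c ∧ g(b, b) ∧ l, g(g(l, b), g(l, l))) ∧ g(b ∧ c ∧ g(b, l) ∧ g(c, l) ∧ l ∧ l, g(l, b) ∧ g(l, c)) ∧ g(g(b, l), g(l, l)) ∧ g(l, c), g(b ∧ b ∧ c ∧ c ∧ g(c, l) ∧ l, b) ∧ g(g(l ∧ l, b ∧ c ∧ c ∧ l), b ∧ b ∧ c ∧ c ∧ g(c, b) ∧ l ∧ l)) vs b ∧ b ∧ g(b ∧ c ∧ c ∧ g(b ∧ c ∧ c ∧ g(b, b) ∧ l, g(g(l, b), g(l, l))) ∧ g(g(b, l), g(l, l)) ∧ g(g(l, b) ∧ g(l, c), b ∧ c ∧ g(b, l) ∧ g(c, l) ∧ l ∧ l) ∧ g(l, c), g(b ∧ b ∧ c ∧ c ∧ g(c, l) ∧ l, b) ∧ g(g(l ∧ l, b ∧ c ∧ c ∧ l), b ∧ b ∧ c ∧ c ∧ g(c, b) ∧ l ∧ l))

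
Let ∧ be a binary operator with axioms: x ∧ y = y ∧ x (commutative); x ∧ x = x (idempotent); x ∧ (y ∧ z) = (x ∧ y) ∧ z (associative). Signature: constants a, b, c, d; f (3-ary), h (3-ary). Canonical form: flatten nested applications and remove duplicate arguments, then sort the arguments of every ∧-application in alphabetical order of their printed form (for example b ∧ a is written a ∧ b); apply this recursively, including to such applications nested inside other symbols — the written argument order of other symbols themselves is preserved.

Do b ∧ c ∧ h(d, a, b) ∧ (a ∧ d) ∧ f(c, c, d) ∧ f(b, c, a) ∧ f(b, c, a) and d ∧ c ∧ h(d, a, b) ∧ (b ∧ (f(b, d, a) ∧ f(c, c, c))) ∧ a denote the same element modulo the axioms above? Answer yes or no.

Left:  b ∧ c ∧ h(d, a, b) ∧ (a ∧ d) ∧ f(c, c, d) ∧ f(b, c, a) ∧ f(b, c, a)
  Un-nest:  b ∧ c ∧ h(d, a, b) ∧ a ∧ d ∧ f(c, c, d) ∧ f(b, c, a) ∧ f(b, c, a)
  Drop duplicates:  drop duplicate f(b, c, a)
  Sort arguments:  a ∧ b ∧ c ∧ d ∧ f(b, c, a) ∧ f(c, c, d) ∧ h(d, a, b)
Right:  d ∧ c ∧ h(d, a, b) ∧ (b ∧ (f(b, d, a) ∧ f(c, c, c))) ∧ a
  Un-nest:  d ∧ c ∧ h(d, a, b) ∧ b ∧ f(b, d, a) ∧ f(c, c, c) ∧ a
  Sort:  a ∧ b ∧ c ∧ d ∧ f(b, d, a) ∧ f(c, c, c) ∧ h(d, a, b)

Answer: no — a ∧ b ∧ c ∧ d ∧ f(b, c, a) ∧ f(c, c, d) ∧ h(d, a, b) vs a ∧ b ∧ c ∧ d ∧ f(b, d, a) ∧ f(c, c, c) ∧ h(d, a, b)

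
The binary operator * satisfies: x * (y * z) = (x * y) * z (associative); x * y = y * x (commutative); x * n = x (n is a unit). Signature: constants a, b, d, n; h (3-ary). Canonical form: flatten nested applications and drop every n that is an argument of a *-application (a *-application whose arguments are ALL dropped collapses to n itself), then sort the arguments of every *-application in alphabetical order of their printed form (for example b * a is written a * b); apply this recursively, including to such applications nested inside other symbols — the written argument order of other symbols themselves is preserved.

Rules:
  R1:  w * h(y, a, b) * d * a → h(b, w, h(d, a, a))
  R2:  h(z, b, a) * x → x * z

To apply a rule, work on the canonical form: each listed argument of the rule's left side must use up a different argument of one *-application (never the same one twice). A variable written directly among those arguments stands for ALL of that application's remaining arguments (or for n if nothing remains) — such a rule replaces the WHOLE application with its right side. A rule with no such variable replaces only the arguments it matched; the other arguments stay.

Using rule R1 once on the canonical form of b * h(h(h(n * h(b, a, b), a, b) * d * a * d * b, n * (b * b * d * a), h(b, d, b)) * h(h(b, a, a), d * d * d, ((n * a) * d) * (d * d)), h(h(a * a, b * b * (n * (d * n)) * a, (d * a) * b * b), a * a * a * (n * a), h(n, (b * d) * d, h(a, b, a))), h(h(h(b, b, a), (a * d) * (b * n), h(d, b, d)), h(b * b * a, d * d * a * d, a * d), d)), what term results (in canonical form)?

Answer: b * h(h(h(b, a, a), d * d * d, a * d * d * d) * h(h(b, b * d, h(d, a, a)), a * b * b * d, h(b, d, b)), h(h(a * a, a * b * b * d, a * b * b * d), a * a * a * a, h(n, b * d * d, h(a, b, a))), h(h(h(b, b, a), a * b * d, h(d, b, d)), h(a * b * b, a * d * d * d, a * d), d))

Derivation:
Canonical form:  b * h(h(a * b * d * d * h(h(b, a, b), a, b), a * b * b * d, h(b, d, b)) * h(h(b, a, a), d * d * d, a * d * d * d), h(h(a * a, a * b * b * d, a * b * b * d), a * a * a * a, h(n, b * d * d, h(a, b, a))), h(h(h(b, b, a), a * b * d, h(d, b, d)), h(a * b * b, a * d * d * d, a * d), d))
Match R1:  consume a, d, h(h(b, a, b), a, b);  w := b * d, y := h(b, a, b)
Every leftover argument binds to the variable; the entire application is replaced.
New term:  b * h(h(h(b, a, a), d * d * d, a * d * d * d) * h(h(b, b * d, h(d, a, a)), a * b * b * d, h(b, d, b)), h(h(a * a, a * b * b * d, a * b * b * d), a * a * a * a, h(n, b * d * d, h(a, b, a))), h(h(h(b, b, a), a * b * d, h(d, b, d)), h(a * b * b, a * d * d * d, a * d), d))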